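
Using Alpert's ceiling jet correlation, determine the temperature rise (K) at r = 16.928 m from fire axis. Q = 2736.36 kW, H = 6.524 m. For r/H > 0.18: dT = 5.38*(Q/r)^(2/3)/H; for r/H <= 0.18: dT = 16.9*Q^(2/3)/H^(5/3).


r/H = 16.928 / 6.524 = 2.5947
r/H > 0.18, so dT = 5.38*(Q/r)^(2/3)/H
Q/r = 161.65
(Q/r)^(2/3) = 29.674
dT = 5.38 * 29.674 / 6.524 = 24.471 K

24.471 K


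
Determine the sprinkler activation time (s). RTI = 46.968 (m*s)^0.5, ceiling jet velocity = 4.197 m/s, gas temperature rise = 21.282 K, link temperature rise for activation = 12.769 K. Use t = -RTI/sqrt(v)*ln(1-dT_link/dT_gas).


dT_link/dT_gas = 0.59999
ln(1 - 0.59999) = -0.91627
t = -46.968 / sqrt(4.197) * -0.91627 = 21.007 s

21.007 s


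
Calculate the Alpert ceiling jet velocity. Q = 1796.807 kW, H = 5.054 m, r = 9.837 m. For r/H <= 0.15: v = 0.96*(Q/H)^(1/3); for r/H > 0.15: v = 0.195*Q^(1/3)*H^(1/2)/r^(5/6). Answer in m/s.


r/H = 9.837 / 5.054 = 1.9464
r/H > 0.15, so v = 0.195*Q^(1/3)*H^(1/2)/r^(5/6)
Q^(1/3) = 12.157
H^(1/2) = 2.2481
r^(5/6) = 6.7203
v = 0.195 * 12.157 * 2.2481 / 6.7203 = 0.79305 m/s

0.79305 m/s


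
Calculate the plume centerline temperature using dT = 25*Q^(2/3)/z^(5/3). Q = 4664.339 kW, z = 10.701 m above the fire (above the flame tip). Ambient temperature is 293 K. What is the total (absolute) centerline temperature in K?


Q^(2/3) = 279.16
z^(5/3) = 51.965
dT = 25 * 279.16 / 51.965 = 134.31 K
T = 293 + 134.31 = 427.31 K

427.31 K


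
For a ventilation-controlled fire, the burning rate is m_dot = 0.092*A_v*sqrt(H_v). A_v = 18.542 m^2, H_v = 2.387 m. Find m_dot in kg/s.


sqrt(H_v) = 1.5450
m_dot = 0.092 * 18.542 * 1.5450 = 2.6355 kg/s

2.6355 kg/s


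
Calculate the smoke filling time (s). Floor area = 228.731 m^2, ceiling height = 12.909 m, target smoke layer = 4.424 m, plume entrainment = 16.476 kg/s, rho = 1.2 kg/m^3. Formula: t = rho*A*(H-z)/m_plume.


H - z = 8.485 m
t = 1.2 * 228.731 * 8.485 / 16.476 = 141.35 s

141.35 s


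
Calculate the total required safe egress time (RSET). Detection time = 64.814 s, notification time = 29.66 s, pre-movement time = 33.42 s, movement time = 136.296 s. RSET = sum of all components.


Total = 64.814 + 29.66 + 33.42 + 136.296 = 264.19 s

264.19 s


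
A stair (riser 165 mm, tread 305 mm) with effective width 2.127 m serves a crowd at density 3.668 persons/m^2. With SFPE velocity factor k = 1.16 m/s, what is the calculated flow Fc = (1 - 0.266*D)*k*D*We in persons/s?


1 - 0.266*D = 1 - 0.266*3.668 = 0.024312
Fs = 0.024312 * 1.16 * 3.668 = 0.10344 persons/(s*m)
Fc = 0.10344 * 2.127 = 0.22003 persons/s

0.22003 persons/s


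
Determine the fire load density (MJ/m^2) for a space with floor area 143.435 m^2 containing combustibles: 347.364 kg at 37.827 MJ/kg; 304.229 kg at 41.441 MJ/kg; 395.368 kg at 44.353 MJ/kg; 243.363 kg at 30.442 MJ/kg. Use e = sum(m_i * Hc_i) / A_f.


Total energy = 347.364*37.827 + 304.229*41.441 + 395.368*44.353 + 243.363*30.442
= 13139.74 + 12607.55 + 17535.76 + 7408.456
= 50691.51 MJ
e = 50691.51 / 143.435 = 353.41 MJ/m^2

353.41 MJ/m^2


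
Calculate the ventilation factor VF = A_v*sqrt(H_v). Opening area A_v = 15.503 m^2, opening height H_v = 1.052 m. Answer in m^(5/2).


sqrt(H_v) = 1.0257
VF = 15.503 * 1.0257 = 15.901 m^(5/2)

15.901 m^(5/2)


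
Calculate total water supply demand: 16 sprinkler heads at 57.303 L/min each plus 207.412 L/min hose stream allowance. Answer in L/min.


Sprinkler demand = 16 * 57.303 = 916.848 L/min
Total = 916.848 + 207.412 = 1124.26 L/min

1124.26 L/min


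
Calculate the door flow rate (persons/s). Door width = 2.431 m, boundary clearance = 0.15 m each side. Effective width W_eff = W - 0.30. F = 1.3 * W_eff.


W_eff = 2.431 - 0.30 = 2.131 m
F = 1.3 * 2.131 = 2.7703 persons/s

2.7703 persons/s


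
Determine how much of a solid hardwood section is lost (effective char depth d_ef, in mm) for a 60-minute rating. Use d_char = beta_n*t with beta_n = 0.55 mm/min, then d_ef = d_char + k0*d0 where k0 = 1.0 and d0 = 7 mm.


d_char = 0.55 * 60 = 33 mm
d_ef = 33 + 1.0*7 = 40 mm

40 mm


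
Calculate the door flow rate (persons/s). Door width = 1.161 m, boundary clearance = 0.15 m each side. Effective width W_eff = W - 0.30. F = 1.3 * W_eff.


W_eff = 1.161 - 0.30 = 0.861 m
F = 1.3 * 0.861 = 1.1193 persons/s

1.1193 persons/s


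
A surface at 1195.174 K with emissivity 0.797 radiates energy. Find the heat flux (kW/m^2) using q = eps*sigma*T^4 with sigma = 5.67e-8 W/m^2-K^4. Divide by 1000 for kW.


T^4 = 2.0404e+12
q = 0.797 * 5.67e-8 * 2.0404e+12 / 1000 = 92.207 kW/m^2

92.207 kW/m^2


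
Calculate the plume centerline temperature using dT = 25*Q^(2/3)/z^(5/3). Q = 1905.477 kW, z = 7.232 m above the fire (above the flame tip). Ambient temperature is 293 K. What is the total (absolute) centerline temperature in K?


Q^(2/3) = 153.70
z^(5/3) = 27.046
dT = 25 * 153.70 / 27.046 = 142.07 K
T = 293 + 142.07 = 435.07 K

435.07 K


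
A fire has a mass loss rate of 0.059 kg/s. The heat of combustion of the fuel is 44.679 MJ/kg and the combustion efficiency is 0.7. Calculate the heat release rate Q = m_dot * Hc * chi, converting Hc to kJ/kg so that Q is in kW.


Hc = 44.679 MJ/kg = 44.679 * 1000 kJ/kg = 44679 kJ/kg
Q = 0.059 kg/s * 44679 kJ/kg * 0.7 = 1845.2 kW

1845.2 kW


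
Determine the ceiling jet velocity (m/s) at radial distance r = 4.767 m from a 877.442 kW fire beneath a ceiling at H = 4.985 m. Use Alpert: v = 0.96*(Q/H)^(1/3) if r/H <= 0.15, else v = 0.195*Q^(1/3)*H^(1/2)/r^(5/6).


r/H = 4.767 / 4.985 = 0.95627
r/H > 0.15, so v = 0.195*Q^(1/3)*H^(1/2)/r^(5/6)
Q^(1/3) = 9.5735
H^(1/2) = 2.2327
r^(5/6) = 3.6746
v = 0.195 * 9.5735 * 2.2327 / 3.6746 = 1.1343 m/s

1.1343 m/s


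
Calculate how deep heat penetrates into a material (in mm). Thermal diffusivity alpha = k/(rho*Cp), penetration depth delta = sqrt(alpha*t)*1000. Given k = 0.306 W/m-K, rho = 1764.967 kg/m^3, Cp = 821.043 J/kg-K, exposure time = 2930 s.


alpha = 0.306 / (1764.967 * 821.043) = 2.1116e-07 m^2/s
alpha * t = 0.00061871
delta = sqrt(0.00061871) * 1000 = 24.874 mm

24.874 mm


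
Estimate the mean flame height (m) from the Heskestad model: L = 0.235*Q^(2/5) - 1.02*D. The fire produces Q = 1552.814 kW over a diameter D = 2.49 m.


Q^(2/5) = 18.899
0.235 * Q^(2/5) = 4.4414
1.02 * D = 2.5398
L = 1.9016 m

1.9016 m


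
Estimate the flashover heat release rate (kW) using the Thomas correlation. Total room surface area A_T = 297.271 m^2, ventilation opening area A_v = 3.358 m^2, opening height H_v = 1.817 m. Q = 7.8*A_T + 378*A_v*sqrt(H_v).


7.8*A_T = 2318.7
sqrt(H_v) = 1.3480
378*A_v*sqrt(H_v) = 1711.0
Q = 2318.7 + 1711.0 = 4029.7 kW

4029.7 kW


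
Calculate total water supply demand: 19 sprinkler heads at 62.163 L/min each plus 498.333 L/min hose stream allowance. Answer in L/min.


Sprinkler demand = 19 * 62.163 = 1181.097 L/min
Total = 1181.097 + 498.333 = 1679.43 L/min

1679.43 L/min


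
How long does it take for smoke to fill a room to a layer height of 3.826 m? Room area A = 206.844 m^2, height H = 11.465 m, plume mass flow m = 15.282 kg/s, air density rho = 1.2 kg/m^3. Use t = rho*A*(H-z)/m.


H - z = 7.639 m
t = 1.2 * 206.844 * 7.639 / 15.282 = 124.07 s

124.07 s


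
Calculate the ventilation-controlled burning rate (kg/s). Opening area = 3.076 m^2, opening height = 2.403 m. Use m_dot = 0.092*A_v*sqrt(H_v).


sqrt(H_v) = 1.5502
m_dot = 0.092 * 3.076 * 1.5502 = 0.43868 kg/s

0.43868 kg/s


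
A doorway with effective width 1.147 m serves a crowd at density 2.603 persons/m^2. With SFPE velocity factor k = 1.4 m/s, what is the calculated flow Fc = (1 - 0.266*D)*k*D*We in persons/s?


1 - 0.266*D = 1 - 0.266*2.603 = 0.30760
Fs = 0.30760 * 1.4 * 2.603 = 1.1210 persons/(s*m)
Fc = 1.1210 * 1.147 = 1.2857 persons/s

1.2857 persons/s


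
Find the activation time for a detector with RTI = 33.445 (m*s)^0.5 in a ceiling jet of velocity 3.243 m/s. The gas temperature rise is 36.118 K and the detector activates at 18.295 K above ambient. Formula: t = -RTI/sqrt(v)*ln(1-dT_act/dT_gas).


dT_act/dT_gas = 0.50653
ln(1 - 0.50653) = -0.70630
t = -33.445 / sqrt(3.243) * -0.70630 = 13.117 s

13.117 s


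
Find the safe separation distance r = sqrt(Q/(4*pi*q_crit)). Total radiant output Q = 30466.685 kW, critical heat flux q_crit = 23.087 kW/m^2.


4*pi*q_crit = 290.12
Q/(4*pi*q_crit) = 105.01
r = sqrt(105.01) = 10.248 m

10.248 m


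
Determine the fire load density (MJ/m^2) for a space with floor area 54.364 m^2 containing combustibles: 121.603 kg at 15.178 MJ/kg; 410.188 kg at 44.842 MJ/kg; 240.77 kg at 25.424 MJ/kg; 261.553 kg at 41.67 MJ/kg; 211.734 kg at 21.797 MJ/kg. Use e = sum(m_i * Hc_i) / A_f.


Total energy = 121.603*15.178 + 410.188*44.842 + 240.77*25.424 + 261.553*41.67 + 211.734*21.797
= 1845.690 + 18393.65 + 6121.336 + 10898.91 + 4615.166
= 41874.76 MJ
e = 41874.76 / 54.364 = 770.27 MJ/m^2

770.27 MJ/m^2


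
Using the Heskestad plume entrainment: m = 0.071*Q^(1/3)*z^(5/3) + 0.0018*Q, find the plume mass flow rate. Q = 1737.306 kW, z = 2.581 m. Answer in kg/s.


Q^(1/3) = 12.022
z^(5/3) = 4.8564
First term = 0.071 * 12.022 * 4.8564 = 4.1451
Second term = 0.0018 * 1737.306 = 3.1272
m = 7.2722 kg/s

7.2722 kg/s


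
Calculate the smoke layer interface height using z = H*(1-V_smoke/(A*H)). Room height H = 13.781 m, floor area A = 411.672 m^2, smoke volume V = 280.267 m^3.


V/(A*H) = 0.049401
1 - 0.049401 = 0.95060
z = 13.781 * 0.95060 = 13.100 m

13.100 m


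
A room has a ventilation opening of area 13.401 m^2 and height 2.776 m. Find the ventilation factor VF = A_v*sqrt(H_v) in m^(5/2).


sqrt(H_v) = 1.6661
VF = 13.401 * 1.6661 = 22.328 m^(5/2)

22.328 m^(5/2)


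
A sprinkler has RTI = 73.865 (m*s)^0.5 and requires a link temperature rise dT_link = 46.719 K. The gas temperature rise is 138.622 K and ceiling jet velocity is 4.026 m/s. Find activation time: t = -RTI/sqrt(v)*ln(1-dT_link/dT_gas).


dT_link/dT_gas = 0.33702
ln(1 - 0.33702) = -0.41102
t = -73.865 / sqrt(4.026) * -0.41102 = 15.131 s

15.131 s


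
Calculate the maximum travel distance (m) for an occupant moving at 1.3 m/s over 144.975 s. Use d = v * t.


d = 1.3 * 144.975 = 188.47 m

188.47 m


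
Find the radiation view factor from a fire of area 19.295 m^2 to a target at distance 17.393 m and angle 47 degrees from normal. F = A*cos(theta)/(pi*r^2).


cos(47 deg) = 0.68200
pi*r^2 = 950.38
F = 19.295 * 0.68200 / 950.38 = 0.013846

0.013846


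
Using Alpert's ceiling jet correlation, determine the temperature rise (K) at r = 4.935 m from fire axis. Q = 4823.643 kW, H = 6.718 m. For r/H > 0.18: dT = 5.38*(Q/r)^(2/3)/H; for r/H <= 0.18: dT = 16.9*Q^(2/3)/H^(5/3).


r/H = 4.935 / 6.718 = 0.73459
r/H > 0.18, so dT = 5.38*(Q/r)^(2/3)/H
Q/r = 977.44
(Q/r)^(2/3) = 98.490
dT = 5.38 * 98.490 / 6.718 = 78.874 K

78.874 K


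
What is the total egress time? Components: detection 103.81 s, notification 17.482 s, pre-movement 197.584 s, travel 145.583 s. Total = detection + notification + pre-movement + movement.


Total = 103.81 + 17.482 + 197.584 + 145.583 = 464.459 s

464.459 s


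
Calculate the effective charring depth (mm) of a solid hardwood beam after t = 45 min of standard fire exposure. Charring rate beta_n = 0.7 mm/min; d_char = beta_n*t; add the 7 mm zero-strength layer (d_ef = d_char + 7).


d_char = 0.7 * 45 = 31.5 mm
d_ef = 31.5 + 1.0*7 = 38.5 mm

38.5 mm


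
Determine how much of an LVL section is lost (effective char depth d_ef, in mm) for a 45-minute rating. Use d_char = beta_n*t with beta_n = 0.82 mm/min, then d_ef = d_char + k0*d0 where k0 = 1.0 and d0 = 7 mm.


d_char = 0.82 * 45 = 36.9 mm
d_ef = 36.9 + 1.0*7 = 43.9 mm

43.9 mm


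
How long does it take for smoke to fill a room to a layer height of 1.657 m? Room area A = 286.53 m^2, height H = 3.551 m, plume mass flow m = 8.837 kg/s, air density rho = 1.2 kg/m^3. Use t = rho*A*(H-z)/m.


H - z = 1.894 m
t = 1.2 * 286.53 * 1.894 / 8.837 = 73.693 s

73.693 s


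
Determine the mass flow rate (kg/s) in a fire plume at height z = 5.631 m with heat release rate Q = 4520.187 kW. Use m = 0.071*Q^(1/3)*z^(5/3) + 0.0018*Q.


Q^(1/3) = 16.534
z^(5/3) = 17.823
First term = 0.071 * 16.534 * 17.823 = 20.923
Second term = 0.0018 * 4520.187 = 8.1363
m = 29.059 kg/s

29.059 kg/s


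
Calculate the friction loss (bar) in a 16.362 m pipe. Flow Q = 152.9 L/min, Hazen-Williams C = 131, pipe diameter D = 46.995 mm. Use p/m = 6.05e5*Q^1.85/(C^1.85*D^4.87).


Q^1.85 = 10994
C^1.85 = 8259.5
D^4.87 = 1.3896e+08
p/m = 0.0057952 bar/m
p_total = 0.0057952 * 16.362 = 0.094820 bar

0.094820 bar


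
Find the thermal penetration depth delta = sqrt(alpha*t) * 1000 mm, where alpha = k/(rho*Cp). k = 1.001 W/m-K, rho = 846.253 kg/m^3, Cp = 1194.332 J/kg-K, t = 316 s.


alpha = 1.001 / (846.253 * 1194.332) = 9.9040e-07 m^2/s
alpha * t = 0.00031297
delta = sqrt(0.00031297) * 1000 = 17.691 mm

17.691 mm


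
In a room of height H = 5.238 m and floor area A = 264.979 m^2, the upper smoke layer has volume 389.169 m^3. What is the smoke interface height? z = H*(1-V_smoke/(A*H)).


V/(A*H) = 0.28039
1 - 0.28039 = 0.71961
z = 5.238 * 0.71961 = 3.7693 m

3.7693 m


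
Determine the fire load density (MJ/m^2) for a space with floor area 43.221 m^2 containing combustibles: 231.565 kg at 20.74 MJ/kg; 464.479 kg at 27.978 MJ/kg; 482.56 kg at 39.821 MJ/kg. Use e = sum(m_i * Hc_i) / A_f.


Total energy = 231.565*20.74 + 464.479*27.978 + 482.56*39.821
= 4802.658 + 12995.19 + 19216.02
= 37013.87 MJ
e = 37013.87 / 43.221 = 856.39 MJ/m^2

856.39 MJ/m^2


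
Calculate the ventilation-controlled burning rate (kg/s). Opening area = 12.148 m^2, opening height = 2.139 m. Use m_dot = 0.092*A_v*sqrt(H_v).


sqrt(H_v) = 1.4625
m_dot = 0.092 * 12.148 * 1.4625 = 1.6345 kg/s

1.6345 kg/s


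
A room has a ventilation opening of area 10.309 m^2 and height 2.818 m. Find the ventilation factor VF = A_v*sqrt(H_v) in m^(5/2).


sqrt(H_v) = 1.6787
VF = 10.309 * 1.6787 = 17.306 m^(5/2)

17.306 m^(5/2)


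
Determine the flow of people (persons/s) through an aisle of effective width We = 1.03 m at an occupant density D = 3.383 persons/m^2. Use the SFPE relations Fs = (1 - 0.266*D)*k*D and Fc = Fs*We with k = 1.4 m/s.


1 - 0.266*D = 1 - 0.266*3.383 = 0.10012
Fs = 0.10012 * 1.4 * 3.383 = 0.47420 persons/(s*m)
Fc = 0.47420 * 1.03 = 0.48842 persons/s

0.48842 persons/s


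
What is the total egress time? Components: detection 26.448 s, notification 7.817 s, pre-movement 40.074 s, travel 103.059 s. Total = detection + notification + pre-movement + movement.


Total = 26.448 + 7.817 + 40.074 + 103.059 = 177.398 s

177.398 s


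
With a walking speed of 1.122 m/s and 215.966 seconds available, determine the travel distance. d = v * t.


d = 1.122 * 215.966 = 242.31 m

242.31 m


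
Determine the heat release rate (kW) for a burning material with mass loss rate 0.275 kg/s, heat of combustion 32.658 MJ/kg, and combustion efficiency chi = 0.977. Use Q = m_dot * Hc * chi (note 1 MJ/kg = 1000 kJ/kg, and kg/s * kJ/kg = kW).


Hc = 32.658 MJ/kg = 32.658 * 1000 kJ/kg = 32658 kJ/kg
Q = 0.275 kg/s * 32658 kJ/kg * 0.977 = 8774.4 kW

8774.4 kW


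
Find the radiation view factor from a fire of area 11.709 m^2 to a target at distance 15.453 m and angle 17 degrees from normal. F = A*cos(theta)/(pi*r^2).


cos(17 deg) = 0.95630
pi*r^2 = 750.20
F = 11.709 * 0.95630 / 750.20 = 0.014926

0.014926


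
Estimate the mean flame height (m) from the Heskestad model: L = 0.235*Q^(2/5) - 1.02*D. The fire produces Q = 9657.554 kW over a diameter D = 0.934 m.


Q^(2/5) = 39.260
0.235 * Q^(2/5) = 9.2260
1.02 * D = 0.95268
L = 8.2733 m

8.2733 m


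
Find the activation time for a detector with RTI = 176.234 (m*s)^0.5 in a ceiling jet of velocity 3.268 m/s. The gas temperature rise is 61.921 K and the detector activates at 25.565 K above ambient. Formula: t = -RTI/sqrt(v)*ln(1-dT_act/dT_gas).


dT_act/dT_gas = 0.41286
ln(1 - 0.41286) = -0.53250
t = -176.234 / sqrt(3.268) * -0.53250 = 51.912 s

51.912 s


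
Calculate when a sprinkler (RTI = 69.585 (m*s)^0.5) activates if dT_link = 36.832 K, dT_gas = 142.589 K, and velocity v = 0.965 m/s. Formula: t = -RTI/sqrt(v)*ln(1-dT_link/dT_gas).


dT_link/dT_gas = 0.25831
ln(1 - 0.25831) = -0.29882
t = -69.585 / sqrt(0.965) * -0.29882 = 21.167 s

21.167 s


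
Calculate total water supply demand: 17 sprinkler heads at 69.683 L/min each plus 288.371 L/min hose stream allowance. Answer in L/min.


Sprinkler demand = 17 * 69.683 = 1184.611 L/min
Total = 1184.611 + 288.371 = 1472.982 L/min

1472.982 L/min


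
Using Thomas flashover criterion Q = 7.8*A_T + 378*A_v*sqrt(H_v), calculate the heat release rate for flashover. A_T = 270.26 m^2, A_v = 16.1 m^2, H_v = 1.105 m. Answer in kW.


7.8*A_T = 2108.028
sqrt(H_v) = 1.0512
378*A_v*sqrt(H_v) = 6397.3
Q = 2108.028 + 6397.3 = 8505.4 kW

8505.4 kW


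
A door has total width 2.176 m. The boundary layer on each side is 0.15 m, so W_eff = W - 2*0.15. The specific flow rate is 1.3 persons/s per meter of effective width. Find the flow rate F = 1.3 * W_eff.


W_eff = 2.176 - 0.30 = 1.876 m
F = 1.3 * 1.876 = 2.4388 persons/s

2.4388 persons/s


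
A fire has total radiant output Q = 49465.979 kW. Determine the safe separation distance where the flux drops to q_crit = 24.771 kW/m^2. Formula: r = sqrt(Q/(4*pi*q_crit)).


4*pi*q_crit = 311.28
Q/(4*pi*q_crit) = 158.91
r = sqrt(158.91) = 12.606 m

12.606 m


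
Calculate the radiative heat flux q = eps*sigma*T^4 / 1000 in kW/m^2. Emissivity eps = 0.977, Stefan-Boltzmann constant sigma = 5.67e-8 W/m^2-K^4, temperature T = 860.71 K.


T^4 = 5.4882e+11
q = 0.977 * 5.67e-8 * 5.4882e+11 / 1000 = 30.402 kW/m^2

30.402 kW/m^2


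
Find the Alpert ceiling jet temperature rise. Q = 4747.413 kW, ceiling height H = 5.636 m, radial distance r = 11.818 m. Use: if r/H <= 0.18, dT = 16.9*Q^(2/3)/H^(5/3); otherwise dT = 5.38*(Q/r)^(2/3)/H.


r/H = 11.818 / 5.636 = 2.0969
r/H > 0.18, so dT = 5.38*(Q/r)^(2/3)/H
Q/r = 401.71
(Q/r)^(2/3) = 54.443
dT = 5.38 * 54.443 / 5.636 = 51.970 K

51.970 K


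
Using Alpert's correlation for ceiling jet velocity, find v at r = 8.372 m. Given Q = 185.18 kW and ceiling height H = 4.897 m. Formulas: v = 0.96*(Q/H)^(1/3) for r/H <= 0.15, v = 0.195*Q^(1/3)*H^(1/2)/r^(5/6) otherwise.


r/H = 8.372 / 4.897 = 1.7096
r/H > 0.15, so v = 0.195*Q^(1/3)*H^(1/2)/r^(5/6)
Q^(1/3) = 5.6999
H^(1/2) = 2.2129
r^(5/6) = 5.8752
v = 0.195 * 5.6999 * 2.2129 / 5.8752 = 0.41864 m/s

0.41864 m/s


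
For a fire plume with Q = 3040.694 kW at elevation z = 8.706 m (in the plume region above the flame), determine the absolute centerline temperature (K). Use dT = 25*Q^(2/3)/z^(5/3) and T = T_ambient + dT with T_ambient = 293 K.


Q^(2/3) = 209.89
z^(5/3) = 36.844
dT = 25 * 209.89 / 36.844 = 142.42 K
T = 293 + 142.42 = 435.42 K

435.42 K


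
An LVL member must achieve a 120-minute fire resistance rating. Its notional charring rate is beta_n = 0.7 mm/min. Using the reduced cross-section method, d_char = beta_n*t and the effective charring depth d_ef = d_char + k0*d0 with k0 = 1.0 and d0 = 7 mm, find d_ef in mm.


d_char = 0.7 * 120 = 84 mm
d_ef = 84 + 1.0*7 = 91 mm

91 mm


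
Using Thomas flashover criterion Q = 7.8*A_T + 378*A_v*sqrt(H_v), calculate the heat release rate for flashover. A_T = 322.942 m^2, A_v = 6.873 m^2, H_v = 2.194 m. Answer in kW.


7.8*A_T = 2518.9
sqrt(H_v) = 1.4812
378*A_v*sqrt(H_v) = 3848.2
Q = 2518.9 + 3848.2 = 6367.1 kW

6367.1 kW


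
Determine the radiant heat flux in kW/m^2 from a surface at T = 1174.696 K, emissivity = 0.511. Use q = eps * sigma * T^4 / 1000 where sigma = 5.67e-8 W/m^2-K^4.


T^4 = 1.9042e+12
q = 0.511 * 5.67e-8 * 1.9042e+12 / 1000 = 55.170 kW/m^2

55.170 kW/m^2


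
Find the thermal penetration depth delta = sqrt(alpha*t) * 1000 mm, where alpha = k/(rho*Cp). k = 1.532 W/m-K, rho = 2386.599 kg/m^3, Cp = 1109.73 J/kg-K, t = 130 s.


alpha = 1.532 / (2386.599 * 1109.73) = 5.7844e-07 m^2/s
alpha * t = 7.5198e-05
delta = sqrt(7.5198e-05) * 1000 = 8.6717 mm

8.6717 mm


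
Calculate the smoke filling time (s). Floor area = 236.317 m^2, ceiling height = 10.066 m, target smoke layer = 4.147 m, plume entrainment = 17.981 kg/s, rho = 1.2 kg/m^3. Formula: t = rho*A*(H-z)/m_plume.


H - z = 5.919 m
t = 1.2 * 236.317 * 5.919 / 17.981 = 93.349 s

93.349 s


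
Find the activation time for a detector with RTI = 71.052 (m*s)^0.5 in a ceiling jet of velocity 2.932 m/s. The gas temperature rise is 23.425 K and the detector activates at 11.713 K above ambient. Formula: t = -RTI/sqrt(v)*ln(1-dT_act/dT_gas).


dT_act/dT_gas = 0.50002
ln(1 - 0.50002) = -0.69319
t = -71.052 / sqrt(2.932) * -0.69319 = 28.764 s

28.764 s


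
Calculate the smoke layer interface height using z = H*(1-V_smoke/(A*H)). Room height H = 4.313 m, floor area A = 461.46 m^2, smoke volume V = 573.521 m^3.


V/(A*H) = 0.28816
1 - 0.28816 = 0.71184
z = 4.313 * 0.71184 = 3.0702 m

3.0702 m


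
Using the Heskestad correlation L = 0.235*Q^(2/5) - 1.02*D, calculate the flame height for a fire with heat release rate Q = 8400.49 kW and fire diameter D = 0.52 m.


Q^(2/5) = 37.130
0.235 * Q^(2/5) = 8.7255
1.02 * D = 0.53040
L = 8.1951 m

8.1951 m


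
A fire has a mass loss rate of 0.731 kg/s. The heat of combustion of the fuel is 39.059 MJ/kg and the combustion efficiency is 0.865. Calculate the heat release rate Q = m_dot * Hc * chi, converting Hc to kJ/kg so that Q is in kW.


Hc = 39.059 MJ/kg = 39.059 * 1000 kJ/kg = 39059 kJ/kg
Q = 0.731 kg/s * 39059 kJ/kg * 0.865 = 24698 kW

24698 kW


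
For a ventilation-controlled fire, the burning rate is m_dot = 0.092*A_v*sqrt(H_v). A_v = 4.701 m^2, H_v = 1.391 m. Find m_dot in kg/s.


sqrt(H_v) = 1.1794
m_dot = 0.092 * 4.701 * 1.1794 = 0.51008 kg/s

0.51008 kg/s


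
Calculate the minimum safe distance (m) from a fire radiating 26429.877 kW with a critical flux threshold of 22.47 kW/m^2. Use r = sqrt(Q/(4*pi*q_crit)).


4*pi*q_crit = 282.37
Q/(4*pi*q_crit) = 93.601
r = sqrt(93.601) = 9.6748 m

9.6748 m


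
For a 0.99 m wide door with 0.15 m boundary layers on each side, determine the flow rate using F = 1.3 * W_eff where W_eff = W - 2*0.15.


W_eff = 0.99 - 0.30 = 0.69 m
F = 1.3 * 0.69 = 0.897 persons/s

0.897 persons/s


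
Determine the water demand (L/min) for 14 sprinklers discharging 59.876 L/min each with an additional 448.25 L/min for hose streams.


Sprinkler demand = 14 * 59.876 = 838.264 L/min
Total = 838.264 + 448.25 = 1286.514 L/min

1286.514 L/min


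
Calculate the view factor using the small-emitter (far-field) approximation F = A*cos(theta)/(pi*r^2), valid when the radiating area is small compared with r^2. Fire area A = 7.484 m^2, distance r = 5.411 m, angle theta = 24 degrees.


cos(24 deg) = 0.91355
pi*r^2 = 91.982
F = 7.484 * 0.91355 / 91.982 = 0.074329

0.074329


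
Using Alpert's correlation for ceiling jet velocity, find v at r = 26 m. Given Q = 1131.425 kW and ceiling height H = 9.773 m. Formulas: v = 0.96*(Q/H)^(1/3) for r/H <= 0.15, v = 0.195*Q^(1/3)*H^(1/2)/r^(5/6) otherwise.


r/H = 26 / 9.773 = 2.6604
r/H > 0.15, so v = 0.195*Q^(1/3)*H^(1/2)/r^(5/6)
Q^(1/3) = 10.420
H^(1/2) = 3.1262
r^(5/6) = 15.106
v = 0.195 * 10.420 * 3.1262 / 15.106 = 0.42051 m/s

0.42051 m/s


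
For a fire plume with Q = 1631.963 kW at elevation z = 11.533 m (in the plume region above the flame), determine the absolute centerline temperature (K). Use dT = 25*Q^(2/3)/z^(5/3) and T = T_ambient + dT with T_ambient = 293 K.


Q^(2/3) = 138.61
z^(5/3) = 58.871
dT = 25 * 138.61 / 58.871 = 58.863 K
T = 293 + 58.863 = 351.86 K

351.86 K


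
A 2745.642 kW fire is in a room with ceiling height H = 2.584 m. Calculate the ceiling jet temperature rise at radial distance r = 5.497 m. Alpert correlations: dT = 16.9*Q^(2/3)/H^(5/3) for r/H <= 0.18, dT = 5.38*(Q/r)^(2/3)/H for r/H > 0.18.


r/H = 5.497 / 2.584 = 2.1273
r/H > 0.18, so dT = 5.38*(Q/r)^(2/3)/H
Q/r = 499.48
(Q/r)^(2/3) = 62.952
dT = 5.38 * 62.952 / 2.584 = 131.07 K

131.07 K


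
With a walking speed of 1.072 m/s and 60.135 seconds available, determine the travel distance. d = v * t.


d = 1.072 * 60.135 = 64.465 m

64.465 m


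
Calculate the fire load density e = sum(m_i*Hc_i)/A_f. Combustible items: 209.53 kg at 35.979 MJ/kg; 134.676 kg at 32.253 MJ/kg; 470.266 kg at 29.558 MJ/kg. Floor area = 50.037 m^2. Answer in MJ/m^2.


Total energy = 209.53*35.979 + 134.676*32.253 + 470.266*29.558
= 7538.680 + 4343.705 + 13900.12
= 25782.51 MJ
e = 25782.51 / 50.037 = 515.27 MJ/m^2

515.27 MJ/m^2


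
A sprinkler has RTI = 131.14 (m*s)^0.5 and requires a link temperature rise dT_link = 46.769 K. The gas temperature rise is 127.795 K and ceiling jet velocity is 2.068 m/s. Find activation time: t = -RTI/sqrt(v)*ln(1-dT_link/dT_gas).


dT_link/dT_gas = 0.36597
ln(1 - 0.36597) = -0.45566
t = -131.14 / sqrt(2.068) * -0.45566 = 41.553 s

41.553 s


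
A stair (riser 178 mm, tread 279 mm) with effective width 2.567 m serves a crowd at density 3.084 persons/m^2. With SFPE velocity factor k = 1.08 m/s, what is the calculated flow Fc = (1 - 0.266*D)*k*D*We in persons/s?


1 - 0.266*D = 1 - 0.266*3.084 = 0.17966
Fs = 0.17966 * 1.08 * 3.084 = 0.59838 persons/(s*m)
Fc = 0.59838 * 2.567 = 1.5361 persons/s

1.5361 persons/s


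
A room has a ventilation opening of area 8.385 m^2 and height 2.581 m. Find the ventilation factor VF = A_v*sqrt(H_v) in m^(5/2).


sqrt(H_v) = 1.6065
VF = 8.385 * 1.6065 = 13.471 m^(5/2)

13.471 m^(5/2)


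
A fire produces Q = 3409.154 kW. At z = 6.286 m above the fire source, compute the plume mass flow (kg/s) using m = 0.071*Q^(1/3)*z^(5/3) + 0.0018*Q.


Q^(1/3) = 15.050
z^(5/3) = 21.410
First term = 0.071 * 15.050 * 21.410 = 22.879
Second term = 0.0018 * 3409.154 = 6.1365
m = 29.015 kg/s

29.015 kg/s


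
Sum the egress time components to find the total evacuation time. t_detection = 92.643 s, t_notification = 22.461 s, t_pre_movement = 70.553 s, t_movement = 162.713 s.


Total = 92.643 + 22.461 + 70.553 + 162.713 = 348.37 s

348.37 s


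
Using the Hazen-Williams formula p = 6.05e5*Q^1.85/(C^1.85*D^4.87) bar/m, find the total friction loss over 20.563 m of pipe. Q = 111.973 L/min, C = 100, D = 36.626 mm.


Q^1.85 = 6178.2
C^1.85 = 5011.9
D^4.87 = 4.1272e+07
p/m = 0.018070 bar/m
p_total = 0.018070 * 20.563 = 0.37158 bar

0.37158 bar


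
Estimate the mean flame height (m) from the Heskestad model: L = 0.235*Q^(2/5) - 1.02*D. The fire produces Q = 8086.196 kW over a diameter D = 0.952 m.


Q^(2/5) = 36.568
0.235 * Q^(2/5) = 8.5934
1.02 * D = 0.97104
L = 7.6224 m

7.6224 m


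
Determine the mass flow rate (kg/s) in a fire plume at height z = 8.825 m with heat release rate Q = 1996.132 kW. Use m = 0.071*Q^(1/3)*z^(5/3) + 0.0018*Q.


Q^(1/3) = 12.591
z^(5/3) = 37.687
First term = 0.071 * 12.591 * 37.687 = 33.691
Second term = 0.0018 * 1996.132 = 3.5930
m = 37.284 kg/s

37.284 kg/s


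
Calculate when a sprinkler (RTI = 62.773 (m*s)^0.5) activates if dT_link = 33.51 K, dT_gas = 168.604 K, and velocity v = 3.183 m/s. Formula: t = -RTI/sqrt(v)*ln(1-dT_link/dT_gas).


dT_link/dT_gas = 0.19875
ln(1 - 0.19875) = -0.22158
t = -62.773 / sqrt(3.183) * -0.22158 = 7.7963 s

7.7963 s


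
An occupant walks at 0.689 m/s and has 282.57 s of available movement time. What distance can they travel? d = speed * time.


d = 0.689 * 282.57 = 194.69 m

194.69 m


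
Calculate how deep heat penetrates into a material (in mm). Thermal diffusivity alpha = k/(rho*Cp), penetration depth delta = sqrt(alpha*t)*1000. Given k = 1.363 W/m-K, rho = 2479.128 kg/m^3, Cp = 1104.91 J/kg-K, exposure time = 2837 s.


alpha = 1.363 / (2479.128 * 1104.91) = 4.9759e-07 m^2/s
alpha * t = 0.0014117
delta = sqrt(0.0014117) * 1000 = 37.572 mm

37.572 mm


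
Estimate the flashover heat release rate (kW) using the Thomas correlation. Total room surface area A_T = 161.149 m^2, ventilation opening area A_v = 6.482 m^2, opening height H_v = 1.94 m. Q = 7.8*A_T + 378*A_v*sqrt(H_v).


7.8*A_T = 1257.0
sqrt(H_v) = 1.3928
378*A_v*sqrt(H_v) = 3412.7
Q = 1257.0 + 3412.7 = 4669.7 kW

4669.7 kW


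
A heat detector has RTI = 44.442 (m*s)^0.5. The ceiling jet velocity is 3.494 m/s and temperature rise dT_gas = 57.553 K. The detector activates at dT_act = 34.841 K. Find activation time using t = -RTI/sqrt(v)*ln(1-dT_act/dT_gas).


dT_act/dT_gas = 0.60537
ln(1 - 0.60537) = -0.92981
t = -44.442 / sqrt(3.494) * -0.92981 = 22.107 s

22.107 s


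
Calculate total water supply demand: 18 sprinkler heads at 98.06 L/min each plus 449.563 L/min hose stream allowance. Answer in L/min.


Sprinkler demand = 18 * 98.06 = 1765.08 L/min
Total = 1765.08 + 449.563 = 2214.643 L/min

2214.643 L/min


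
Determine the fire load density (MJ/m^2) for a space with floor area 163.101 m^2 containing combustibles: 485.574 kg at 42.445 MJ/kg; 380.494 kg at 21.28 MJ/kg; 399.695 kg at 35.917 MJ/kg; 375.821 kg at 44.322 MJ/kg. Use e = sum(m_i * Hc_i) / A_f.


Total energy = 485.574*42.445 + 380.494*21.28 + 399.695*35.917 + 375.821*44.322
= 20610.19 + 8096.912 + 14355.85 + 16657.14
= 59720.08 MJ
e = 59720.08 / 163.101 = 366.15 MJ/m^2

366.15 MJ/m^2


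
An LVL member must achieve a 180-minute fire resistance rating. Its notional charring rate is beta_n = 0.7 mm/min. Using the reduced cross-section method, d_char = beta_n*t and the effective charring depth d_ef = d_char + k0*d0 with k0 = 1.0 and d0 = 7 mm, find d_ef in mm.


d_char = 0.7 * 180 = 126 mm
d_ef = 126 + 1.0*7 = 133 mm

133 mm


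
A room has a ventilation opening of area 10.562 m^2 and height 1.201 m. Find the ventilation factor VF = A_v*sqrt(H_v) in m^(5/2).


sqrt(H_v) = 1.0959
VF = 10.562 * 1.0959 = 11.575 m^(5/2)

11.575 m^(5/2)


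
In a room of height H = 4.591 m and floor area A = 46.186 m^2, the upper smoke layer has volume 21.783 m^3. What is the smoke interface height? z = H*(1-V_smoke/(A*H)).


V/(A*H) = 0.10273
1 - 0.10273 = 0.89727
z = 4.591 * 0.89727 = 4.1194 m

4.1194 m


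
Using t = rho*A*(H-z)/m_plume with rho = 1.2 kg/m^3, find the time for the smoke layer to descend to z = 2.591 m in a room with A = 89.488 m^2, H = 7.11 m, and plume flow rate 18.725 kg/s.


H - z = 4.519 m
t = 1.2 * 89.488 * 4.519 / 18.725 = 25.916 s

25.916 s


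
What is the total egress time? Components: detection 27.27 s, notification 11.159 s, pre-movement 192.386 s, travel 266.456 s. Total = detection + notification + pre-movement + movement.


Total = 27.27 + 11.159 + 192.386 + 266.456 = 497.271 s

497.271 s


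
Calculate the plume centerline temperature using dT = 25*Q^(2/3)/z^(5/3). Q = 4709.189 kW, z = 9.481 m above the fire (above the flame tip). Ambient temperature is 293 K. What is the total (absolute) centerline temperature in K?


Q^(2/3) = 280.95
z^(5/3) = 42.471
dT = 25 * 280.95 / 42.471 = 165.38 K
T = 293 + 165.38 = 458.38 K

458.38 K


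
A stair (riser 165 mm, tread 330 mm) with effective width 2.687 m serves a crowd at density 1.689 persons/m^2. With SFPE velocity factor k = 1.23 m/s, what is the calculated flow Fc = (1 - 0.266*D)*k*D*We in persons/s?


1 - 0.266*D = 1 - 0.266*1.689 = 0.55073
Fs = 0.55073 * 1.23 * 1.689 = 1.1441 persons/(s*m)
Fc = 1.1441 * 2.687 = 3.0742 persons/s

3.0742 persons/s


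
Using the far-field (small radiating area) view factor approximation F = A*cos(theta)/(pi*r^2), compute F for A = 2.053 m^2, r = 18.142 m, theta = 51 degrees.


cos(51 deg) = 0.62932
pi*r^2 = 1034.0
F = 2.053 * 0.62932 / 1034.0 = 0.0012495

0.0012495


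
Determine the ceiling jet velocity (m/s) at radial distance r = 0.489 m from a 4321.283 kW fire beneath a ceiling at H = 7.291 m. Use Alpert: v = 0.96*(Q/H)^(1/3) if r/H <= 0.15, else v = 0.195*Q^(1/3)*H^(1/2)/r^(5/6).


r/H = 0.489 / 7.291 = 0.067069
r/H <= 0.15, so v = 0.96*(Q/H)^(1/3)
Q/H = 592.69
(Q/H)^(1/3) = 8.3999
v = 0.96 * 8.3999 = 8.0639 m/s

8.0639 m/s


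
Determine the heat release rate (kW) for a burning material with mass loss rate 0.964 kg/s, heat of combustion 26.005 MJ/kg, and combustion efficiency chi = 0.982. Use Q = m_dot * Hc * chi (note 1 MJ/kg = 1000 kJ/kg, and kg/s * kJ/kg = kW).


Hc = 26.005 MJ/kg = 26.005 * 1000 kJ/kg = 26005 kJ/kg
Q = 0.964 kg/s * 26005 kJ/kg * 0.982 = 24618 kW

24618 kW


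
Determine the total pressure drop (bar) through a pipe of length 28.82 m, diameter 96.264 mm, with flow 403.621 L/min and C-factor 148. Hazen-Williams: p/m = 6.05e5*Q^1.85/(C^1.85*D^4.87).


Q^1.85 = 66229
C^1.85 = 10351
D^4.87 = 4.5653e+09
p/m = 0.00084792 bar/m
p_total = 0.00084792 * 28.82 = 0.024437 bar

0.024437 bar


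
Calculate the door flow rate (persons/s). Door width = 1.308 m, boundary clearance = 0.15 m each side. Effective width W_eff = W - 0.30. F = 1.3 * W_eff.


W_eff = 1.308 - 0.30 = 1.008 m
F = 1.3 * 1.008 = 1.3104 persons/s

1.3104 persons/s


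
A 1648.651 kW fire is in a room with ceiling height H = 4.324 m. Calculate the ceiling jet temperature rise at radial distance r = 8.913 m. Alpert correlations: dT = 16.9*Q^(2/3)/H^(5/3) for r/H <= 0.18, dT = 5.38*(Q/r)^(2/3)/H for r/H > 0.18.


r/H = 8.913 / 4.324 = 2.0613
r/H > 0.18, so dT = 5.38*(Q/r)^(2/3)/H
Q/r = 184.97
(Q/r)^(2/3) = 32.464
dT = 5.38 * 32.464 / 4.324 = 40.392 K

40.392 K


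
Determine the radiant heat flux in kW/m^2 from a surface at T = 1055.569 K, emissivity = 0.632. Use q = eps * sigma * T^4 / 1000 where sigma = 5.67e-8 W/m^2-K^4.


T^4 = 1.2415e+12
q = 0.632 * 5.67e-8 * 1.2415e+12 / 1000 = 44.488 kW/m^2

44.488 kW/m^2


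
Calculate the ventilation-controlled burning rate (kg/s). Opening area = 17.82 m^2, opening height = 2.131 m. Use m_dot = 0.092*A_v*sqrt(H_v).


sqrt(H_v) = 1.4598
m_dot = 0.092 * 17.82 * 1.4598 = 2.3932 kg/s

2.3932 kg/s


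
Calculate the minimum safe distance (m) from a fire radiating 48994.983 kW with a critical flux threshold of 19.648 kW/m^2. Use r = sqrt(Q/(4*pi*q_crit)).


4*pi*q_crit = 246.90
Q/(4*pi*q_crit) = 198.44
r = sqrt(198.44) = 14.087 m

14.087 m


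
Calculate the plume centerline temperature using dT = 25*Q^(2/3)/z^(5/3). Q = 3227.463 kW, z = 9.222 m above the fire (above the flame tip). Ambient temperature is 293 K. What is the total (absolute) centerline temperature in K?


Q^(2/3) = 218.39
z^(5/3) = 40.555
dT = 25 * 218.39 / 40.555 = 134.63 K
T = 293 + 134.63 = 427.63 K

427.63 K


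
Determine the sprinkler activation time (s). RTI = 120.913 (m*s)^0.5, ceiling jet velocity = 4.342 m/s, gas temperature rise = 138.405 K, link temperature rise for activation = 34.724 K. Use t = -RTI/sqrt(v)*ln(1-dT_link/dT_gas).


dT_link/dT_gas = 0.25089
ln(1 - 0.25089) = -0.28887
t = -120.913 / sqrt(4.342) * -0.28887 = 16.762 s

16.762 s


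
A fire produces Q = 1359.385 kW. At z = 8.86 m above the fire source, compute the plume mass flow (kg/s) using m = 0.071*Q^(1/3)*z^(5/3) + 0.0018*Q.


Q^(1/3) = 11.078
z^(5/3) = 37.936
First term = 0.071 * 11.078 * 37.936 = 29.837
Second term = 0.0018 * 1359.385 = 2.4469
m = 32.284 kg/s

32.284 kg/s


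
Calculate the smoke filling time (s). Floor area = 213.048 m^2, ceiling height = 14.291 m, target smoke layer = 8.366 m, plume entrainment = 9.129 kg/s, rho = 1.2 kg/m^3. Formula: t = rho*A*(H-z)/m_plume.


H - z = 5.925 m
t = 1.2 * 213.048 * 5.925 / 9.129 = 165.93 s

165.93 s


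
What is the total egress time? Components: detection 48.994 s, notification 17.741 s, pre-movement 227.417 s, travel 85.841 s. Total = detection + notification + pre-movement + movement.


Total = 48.994 + 17.741 + 227.417 + 85.841 = 379.993 s

379.993 s


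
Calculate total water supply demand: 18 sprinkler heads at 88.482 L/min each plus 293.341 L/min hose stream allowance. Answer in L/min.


Sprinkler demand = 18 * 88.482 = 1592.676 L/min
Total = 1592.676 + 293.341 = 1886.017 L/min

1886.017 L/min


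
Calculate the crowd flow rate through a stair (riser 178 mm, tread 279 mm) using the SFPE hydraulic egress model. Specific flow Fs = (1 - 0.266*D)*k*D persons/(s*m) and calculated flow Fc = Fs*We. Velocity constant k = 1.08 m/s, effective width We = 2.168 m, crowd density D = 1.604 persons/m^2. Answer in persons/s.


1 - 0.266*D = 1 - 0.266*1.604 = 0.57334
Fs = 0.57334 * 1.08 * 1.604 = 0.99320 persons/(s*m)
Fc = 0.99320 * 2.168 = 2.1533 persons/s

2.1533 persons/s


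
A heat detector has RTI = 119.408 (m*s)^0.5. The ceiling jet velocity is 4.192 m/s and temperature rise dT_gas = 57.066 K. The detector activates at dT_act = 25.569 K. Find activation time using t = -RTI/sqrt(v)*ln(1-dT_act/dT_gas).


dT_act/dT_gas = 0.44806
ln(1 - 0.44806) = -0.59432
t = -119.408 / sqrt(4.192) * -0.59432 = 34.661 s

34.661 s


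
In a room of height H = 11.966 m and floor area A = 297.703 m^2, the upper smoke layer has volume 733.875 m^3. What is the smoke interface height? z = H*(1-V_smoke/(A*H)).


V/(A*H) = 0.20601
1 - 0.20601 = 0.79399
z = 11.966 * 0.79399 = 9.5009 m

9.5009 m


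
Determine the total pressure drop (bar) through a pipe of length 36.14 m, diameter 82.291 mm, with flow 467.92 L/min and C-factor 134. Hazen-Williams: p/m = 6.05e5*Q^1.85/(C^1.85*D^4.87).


Q^1.85 = 87060
C^1.85 = 8612.8
D^4.87 = 2.1270e+09
p/m = 0.0028752 bar/m
p_total = 0.0028752 * 36.14 = 0.10391 bar

0.10391 bar


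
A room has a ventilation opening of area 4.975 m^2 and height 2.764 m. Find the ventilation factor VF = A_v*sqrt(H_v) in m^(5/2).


sqrt(H_v) = 1.6625
VF = 4.975 * 1.6625 = 8.2711 m^(5/2)

8.2711 m^(5/2)


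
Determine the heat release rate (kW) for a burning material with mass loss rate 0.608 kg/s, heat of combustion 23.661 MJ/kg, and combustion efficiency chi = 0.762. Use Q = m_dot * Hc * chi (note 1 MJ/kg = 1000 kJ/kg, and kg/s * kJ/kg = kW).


Hc = 23.661 MJ/kg = 23.661 * 1000 kJ/kg = 23661 kJ/kg
Q = 0.608 kg/s * 23661 kJ/kg * 0.762 = 10962 kW

10962 kW


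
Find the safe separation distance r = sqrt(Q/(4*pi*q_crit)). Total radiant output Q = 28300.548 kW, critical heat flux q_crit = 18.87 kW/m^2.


4*pi*q_crit = 237.13
Q/(4*pi*q_crit) = 119.35
r = sqrt(119.35) = 10.925 m

10.925 m


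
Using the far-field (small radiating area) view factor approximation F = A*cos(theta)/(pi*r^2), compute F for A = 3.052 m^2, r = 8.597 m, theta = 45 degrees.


cos(45 deg) = 0.70711
pi*r^2 = 232.19
F = 3.052 * 0.70711 / 232.19 = 0.0092945

0.0092945


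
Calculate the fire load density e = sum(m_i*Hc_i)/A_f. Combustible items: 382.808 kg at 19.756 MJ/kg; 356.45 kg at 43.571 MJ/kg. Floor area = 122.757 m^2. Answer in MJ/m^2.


Total energy = 382.808*19.756 + 356.45*43.571
= 7562.755 + 15530.88
= 23093.64 MJ
e = 23093.64 / 122.757 = 188.12 MJ/m^2

188.12 MJ/m^2


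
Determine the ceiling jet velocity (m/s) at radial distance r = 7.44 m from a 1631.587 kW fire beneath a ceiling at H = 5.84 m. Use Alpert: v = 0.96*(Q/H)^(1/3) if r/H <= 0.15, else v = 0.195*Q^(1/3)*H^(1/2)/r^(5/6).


r/H = 7.44 / 5.84 = 1.2740
r/H > 0.15, so v = 0.195*Q^(1/3)*H^(1/2)/r^(5/6)
Q^(1/3) = 11.773
H^(1/2) = 2.4166
r^(5/6) = 5.3249
v = 0.195 * 11.773 * 2.4166 / 5.3249 = 1.0418 m/s

1.0418 m/s


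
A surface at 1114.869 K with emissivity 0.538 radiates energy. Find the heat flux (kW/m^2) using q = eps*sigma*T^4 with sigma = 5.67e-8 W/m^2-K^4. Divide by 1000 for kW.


T^4 = 1.5449e+12
q = 0.538 * 5.67e-8 * 1.5449e+12 / 1000 = 47.126 kW/m^2

47.126 kW/m^2


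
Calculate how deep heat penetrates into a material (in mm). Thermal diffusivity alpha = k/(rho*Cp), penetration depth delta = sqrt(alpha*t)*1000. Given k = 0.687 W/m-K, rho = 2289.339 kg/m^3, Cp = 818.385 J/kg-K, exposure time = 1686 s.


alpha = 0.687 / (2289.339 * 818.385) = 3.6668e-07 m^2/s
alpha * t = 0.00061822
delta = sqrt(0.00061822) * 1000 = 24.864 mm

24.864 mm
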